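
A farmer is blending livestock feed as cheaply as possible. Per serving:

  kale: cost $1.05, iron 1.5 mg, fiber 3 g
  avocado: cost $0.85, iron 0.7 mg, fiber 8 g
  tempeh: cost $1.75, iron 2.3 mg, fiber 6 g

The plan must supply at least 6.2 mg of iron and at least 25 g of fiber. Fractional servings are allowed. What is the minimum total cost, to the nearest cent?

Two binding constraints pin down two serving amounts, so the optimal mix uses at most two foods. The candidates are each food alone (scaled to the tighter of iron/fiber) and each pair with both constraints tight.
kale only: max(6.2/1.5, 25/3) = 8.333 servings → $8.75.
avocado only: max(6.2/0.7, 25/8) = 8.857 servings → $7.53.
tempeh only: max(6.2/2.3, 25/6) = 4.167 servings → $7.29.
kale + avocado with both tight: 3.242 servings and 1.909 servings → $5.03.
kale + tempeh: intersection lies outside the first quadrant.
avocado + tempeh with both tight: 1.43 servings and 2.261 servings → $5.17.
The minimum over all feasible corners is $5.03.

$5.03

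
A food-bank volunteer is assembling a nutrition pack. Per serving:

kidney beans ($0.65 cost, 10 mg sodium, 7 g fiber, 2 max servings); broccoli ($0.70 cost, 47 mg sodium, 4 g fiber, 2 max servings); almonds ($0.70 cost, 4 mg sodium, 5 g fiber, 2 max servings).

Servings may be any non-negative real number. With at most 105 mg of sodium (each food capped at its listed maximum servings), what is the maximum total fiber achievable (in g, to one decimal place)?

Fiber per mg sodium: almonds 1.25, kidney beans 0.7, broccoli 0.08511.
Take 2 servings of almonds: uses 8 mg sodium, +10.0 g fiber (running total 10.0 g).
Take 2 servings of kidney beans: uses 20 mg sodium, +14.0 g fiber (running total 24.0 g).
Take 1.638 servings of broccoli: uses 77 mg sodium, +6.6 g fiber (running total 30.6 g).
Greedy by best ratio exhausts the sodium allowance optimally: 30.6 g.

30.6 g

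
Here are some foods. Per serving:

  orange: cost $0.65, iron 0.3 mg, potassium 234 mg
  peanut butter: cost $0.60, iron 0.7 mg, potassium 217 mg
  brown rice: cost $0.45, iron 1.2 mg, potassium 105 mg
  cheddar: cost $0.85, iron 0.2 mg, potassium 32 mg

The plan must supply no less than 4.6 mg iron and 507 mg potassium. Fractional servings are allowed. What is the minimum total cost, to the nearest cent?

A basic optimal solution has at most two foods positive. Try each food alone and each pair with both targets met exactly.
orange only: max(4.6/0.3, 507/234) = 15.33 servings → $9.97.
peanut butter only: max(4.6/0.7, 507/217) = 6.571 servings → $3.94.
brown rice only: max(4.6/1.2, 507/105) = 4.829 servings → $2.17.
cheddar only: max(4.6/0.2, 507/32) = 23 servings → $19.55.
orange + peanut butter: intersection lies outside the first quadrant.
orange + brown rice with both tight: 0.503 servings and 3.708 servings → $2.00.
orange + cheddar with both targets exact would need a negative amount; discard.
peanut butter + brown rice with both tight: 0.6709 servings and 3.442 servings → $1.95.
peanut butter + cheddar: the both-tight solution has a negative serving — not a feasible corner.
brown rice + cheddar with both tight: 2.632 servings and 7.207 servings → $7.31.
The minimum over all feasible corners is $1.95.

$1.95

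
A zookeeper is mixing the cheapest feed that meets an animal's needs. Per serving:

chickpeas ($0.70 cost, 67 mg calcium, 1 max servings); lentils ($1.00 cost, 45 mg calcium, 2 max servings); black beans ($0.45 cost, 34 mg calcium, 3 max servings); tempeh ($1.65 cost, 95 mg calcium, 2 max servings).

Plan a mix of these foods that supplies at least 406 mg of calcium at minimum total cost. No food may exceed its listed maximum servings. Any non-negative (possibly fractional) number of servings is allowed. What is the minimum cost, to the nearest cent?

Cost per mg of calcium: chickpeas $0.0104, black beans $0.0132, tempeh $0.0174, lentils $0.0222.
Take 1 serving of chickpeas: +67.0 mg calcium for $0.70 (total $0.70, still need 339.0 mg).
Take 3 servings of black beans: +102.0 mg calcium for $1.35 (total $2.05, still need 237.0 mg).
Take 2 servings of tempeh: +190.0 mg calcium for $3.30 (total $5.35, still need 47.0 mg).
Take 1.044 servings of lentils: +47.0 mg calcium for $1.04 (total $6.39, still need 0.0 mg).
Greedy by cheapest-per-mg is optimal for a single linear constraint, so the minimum cost is $6.39.

$6.39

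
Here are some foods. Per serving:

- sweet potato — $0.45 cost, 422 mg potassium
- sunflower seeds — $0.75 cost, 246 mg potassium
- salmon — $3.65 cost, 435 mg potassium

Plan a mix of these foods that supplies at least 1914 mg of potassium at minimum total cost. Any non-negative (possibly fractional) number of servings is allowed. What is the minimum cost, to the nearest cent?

$2.04

Cost per mg of potassium: sweet potato $0.0011, sunflower seeds $0.0030, salmon $0.0084.
With no serving limits, use only sweet potato: 1914 mg / 422 mg = 4.536 servings × $0.45 = $2.04.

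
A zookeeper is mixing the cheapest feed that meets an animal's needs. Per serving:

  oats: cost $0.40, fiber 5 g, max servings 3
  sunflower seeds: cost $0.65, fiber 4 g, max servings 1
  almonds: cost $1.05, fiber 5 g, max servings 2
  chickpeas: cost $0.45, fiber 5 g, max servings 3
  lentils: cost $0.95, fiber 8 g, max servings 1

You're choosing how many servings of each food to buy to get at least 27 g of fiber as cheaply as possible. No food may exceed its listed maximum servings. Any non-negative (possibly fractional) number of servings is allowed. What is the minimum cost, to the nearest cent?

$2.28

Cost per g of fiber: oats $0.0800, chickpeas $0.0900, lentils $0.1187, sunflower seeds $0.1625, almonds $0.2100.
Take 3 servings of oats: +15.0 g fiber for $1.20 (total $1.20, still need 12.0 g).
Take 2.4 servings of chickpeas: +12.0 g fiber for $1.08 (total $2.28, still need 0.0 g).
Filling from the cheapest source first is optimal under one linear minimum: $2.28.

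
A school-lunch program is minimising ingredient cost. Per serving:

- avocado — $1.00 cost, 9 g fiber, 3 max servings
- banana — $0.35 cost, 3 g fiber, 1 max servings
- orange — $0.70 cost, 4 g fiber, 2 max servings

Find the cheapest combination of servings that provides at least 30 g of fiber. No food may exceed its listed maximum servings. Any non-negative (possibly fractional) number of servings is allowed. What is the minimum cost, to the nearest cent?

Cost per g of fiber: avocado $0.1111, banana $0.1167, orange $0.1750.
Take 3 servings of avocado: +27.0 g fiber for $3.00 (total $3.00, still need 3.0 g).
Take 1 serving of banana: +3.0 g fiber for $0.35 (total $3.35, still need 0.0 g).
Filling from the cheapest source first is optimal under one linear minimum: $3.35.

$3.35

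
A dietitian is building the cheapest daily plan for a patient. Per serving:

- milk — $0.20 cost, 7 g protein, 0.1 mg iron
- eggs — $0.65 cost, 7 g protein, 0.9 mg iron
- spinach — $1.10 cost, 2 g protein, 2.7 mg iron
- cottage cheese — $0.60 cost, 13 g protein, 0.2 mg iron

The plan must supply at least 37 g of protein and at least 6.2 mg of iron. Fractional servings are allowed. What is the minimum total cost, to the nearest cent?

$3.27

Minimising a linear cost over {protein ≥ 37, iron ≥ 6.2, servings ≥ 0} — the optimum is at a vertex, using one or two foods.
milk only: max(37/7, 6.2/0.1) = 62 servings → $12.40.
eggs only: max(37/7, 6.2/0.9) = 6.889 servings → $4.48.
spinach only: max(37/2, 6.2/2.7) = 18.5 servings → $20.35.
cottage cheese only: max(37/13, 6.2/0.2) = 31 servings → $18.60.
milk + eggs: the both-tight solution has a negative serving — not a feasible corner.
milk + spinach with both tight: 4.679 servings and 2.123 servings → $3.27.
milk + cottage cheese: intersection lies outside the first quadrant.
eggs + spinach with both tight: 5.117 servings and 0.5906 servings → $3.98.
eggs + cottage cheese with both targets exact would need a negative amount; discard.
spinach + cottage cheese with both tight: 2.11 servings and 2.522 servings → $3.83.
Cheapest feasible corner: $3.27.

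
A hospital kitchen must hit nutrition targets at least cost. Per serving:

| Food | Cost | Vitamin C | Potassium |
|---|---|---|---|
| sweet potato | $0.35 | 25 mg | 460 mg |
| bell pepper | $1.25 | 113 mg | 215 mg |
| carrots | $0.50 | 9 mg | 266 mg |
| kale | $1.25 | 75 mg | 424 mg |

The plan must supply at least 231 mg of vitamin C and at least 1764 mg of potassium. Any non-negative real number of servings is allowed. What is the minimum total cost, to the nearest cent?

$2.79

An LP optimum is at a vertex; with two nutrient constraints at most two foods are used. Check each candidate.
sweet potato only: max(231/25, 1764/460) = 9.24 servings → $3.23.
bell pepper only: max(231/113, 1764/215) = 8.205 servings → $10.26.
carrots only: max(231/9, 1764/266) = 25.67 servings → $12.83.
kale only: max(231/75, 1764/424) = 4.16 servings → $5.20.
sweet potato + bell pepper with both tight: 3.211 servings and 1.334 servings → $2.79.
sweet potato + carrots with both targets exact would need a negative amount; discard.
sweet potato + kale with both tight: 1.437 servings and 2.601 servings → $3.75.
bell pepper + carrots with both tight: 1.62 servings and 5.322 servings → $4.69.
bell pepper + kale: the both-tight solution has a negative serving — not a feasible corner.
carrots + kale with both tight: 2.129 servings and 2.824 servings → $4.60.
The minimum over all feasible corners is $2.79.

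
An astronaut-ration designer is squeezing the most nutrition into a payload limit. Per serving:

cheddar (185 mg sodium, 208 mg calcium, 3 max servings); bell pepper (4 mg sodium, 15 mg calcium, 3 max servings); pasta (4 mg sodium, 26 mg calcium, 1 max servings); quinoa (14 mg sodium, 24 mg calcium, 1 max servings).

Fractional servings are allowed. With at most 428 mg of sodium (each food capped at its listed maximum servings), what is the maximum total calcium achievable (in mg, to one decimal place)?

Calcium per mg sodium: pasta 6.5, bell pepper 3.75, quinoa 1.714, cheddar 1.124.
Take 1 serving of pasta: uses 4 mg sodium, +26.0 mg calcium (running total 26.0 mg).
Take 3 servings of bell pepper: uses 12 mg sodium, +45.0 mg calcium (running total 71.0 mg).
Take 1 serving of quinoa: uses 14 mg sodium, +24.0 mg calcium (running total 95.0 mg).
Take 2.151 servings of cheddar: uses 398 mg sodium, +447.5 mg calcium (running total 542.5 mg).
Greedy by best ratio exhausts the sodium allowance optimally: 542.5 mg.

542.5 mg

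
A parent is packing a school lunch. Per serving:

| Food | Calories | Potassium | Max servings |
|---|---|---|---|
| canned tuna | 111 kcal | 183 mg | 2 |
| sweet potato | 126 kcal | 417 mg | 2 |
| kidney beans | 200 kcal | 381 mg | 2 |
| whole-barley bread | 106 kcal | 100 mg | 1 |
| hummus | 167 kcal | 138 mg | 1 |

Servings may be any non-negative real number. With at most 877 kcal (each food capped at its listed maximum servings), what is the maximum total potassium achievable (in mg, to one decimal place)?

Potassium per kcal: sweet potato 3.31, kidney beans 1.905, canned tuna 1.649, whole-barley bread 0.9434, hummus 0.8263.
Take 2 servings of sweet potato: uses 252 kcal, +834.0 mg potassium (running total 834.0 mg).
Take 2 servings of kidney beans: uses 400 kcal, +762.0 mg potassium (running total 1596.0 mg).
Take 2 servings of canned tuna: uses 222 kcal, +366.0 mg potassium (running total 1962.0 mg).
Take 0.0283 servings of whole-barley bread: uses 3 kcal, +2.8 mg potassium (running total 1964.8 mg).
Greedy by best ratio exhausts the calories allowance optimally: 1964.8 mg.

1964.8 mg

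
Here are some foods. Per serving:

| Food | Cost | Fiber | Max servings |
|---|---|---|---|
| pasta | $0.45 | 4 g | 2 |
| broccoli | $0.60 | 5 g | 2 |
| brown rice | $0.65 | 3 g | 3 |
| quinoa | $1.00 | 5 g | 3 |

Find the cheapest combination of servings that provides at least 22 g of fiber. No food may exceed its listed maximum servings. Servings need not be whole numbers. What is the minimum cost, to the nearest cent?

Cost per g of fiber: pasta $0.1125, broccoli $0.1200, quinoa $0.2000, brown rice $0.2167.
Take 2 servings of pasta: +8.0 g fiber for $0.90 (total $0.90, still need 14.0 g).
Take 2 servings of broccoli: +10.0 g fiber for $1.20 (total $2.10, still need 4.0 g).
Take 0.8 servings of quinoa: +4.0 g fiber for $0.80 (total $2.90, still need 0.0 g).
Greedy by cheapest-per-g is optimal for a single linear constraint, so the minimum cost is $2.90.

$2.90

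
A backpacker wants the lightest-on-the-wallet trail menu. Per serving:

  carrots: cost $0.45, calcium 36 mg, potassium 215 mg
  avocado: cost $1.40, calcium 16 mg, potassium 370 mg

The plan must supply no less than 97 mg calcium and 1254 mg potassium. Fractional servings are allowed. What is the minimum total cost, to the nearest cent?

Check every corner: each single food scaled to meet both minima, and each pair solved so both constraints bind.
carrots only: max(97/36, 1254/215) = 5.833 servings → $2.62.
avocado only: max(97/16, 1254/370) = 6.062 servings → $8.49.
carrots + avocado with both tight: 1.602 servings and 2.458 servings → $4.16.
Cheapest feasible corner: $2.62.

$2.62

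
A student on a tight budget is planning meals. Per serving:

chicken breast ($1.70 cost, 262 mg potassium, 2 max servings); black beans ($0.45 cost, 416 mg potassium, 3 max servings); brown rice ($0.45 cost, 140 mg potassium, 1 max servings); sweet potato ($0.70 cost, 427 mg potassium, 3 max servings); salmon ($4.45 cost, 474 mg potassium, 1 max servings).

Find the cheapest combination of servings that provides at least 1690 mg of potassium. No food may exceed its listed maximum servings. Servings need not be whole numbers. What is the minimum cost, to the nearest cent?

$2.07

Cost per mg of potassium: black beans $0.0011, sweet potato $0.0016, brown rice $0.0032, chicken breast $0.0065, salmon $0.0094.
Take 3 servings of black beans: +1248.0 mg potassium for $1.35 (total $1.35, still need 442.0 mg).
Take 1.035 servings of sweet potato: +442.0 mg potassium for $0.72 (total $2.07, still need 0.0 mg).
Filling from the cheapest source first is optimal under one linear minimum: $2.07.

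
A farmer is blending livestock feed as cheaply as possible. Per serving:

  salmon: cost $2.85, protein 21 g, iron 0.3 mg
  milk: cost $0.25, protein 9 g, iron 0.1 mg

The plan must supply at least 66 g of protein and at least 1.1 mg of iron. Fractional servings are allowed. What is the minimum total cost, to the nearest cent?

$2.75

Compare the cost at each extreme point of the feasible region.
salmon only: max(66/21, 1.1/0.3) = 3.667 servings → $10.45.
milk only: max(66/9, 1.1/0.1) = 11 servings → $2.75.
salmon + milk: intersection lies outside the first quadrant.
The minimum over all feasible corners is $2.75.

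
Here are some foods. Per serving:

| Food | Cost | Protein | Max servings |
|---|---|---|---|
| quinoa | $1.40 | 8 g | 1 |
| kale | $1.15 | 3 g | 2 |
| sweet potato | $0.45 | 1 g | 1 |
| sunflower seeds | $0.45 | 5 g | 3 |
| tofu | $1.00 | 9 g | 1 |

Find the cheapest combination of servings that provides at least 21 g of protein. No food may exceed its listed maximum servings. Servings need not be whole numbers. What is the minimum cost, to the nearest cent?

$2.02

Cost per g of protein: sunflower seeds $0.0900, tofu $0.1111, quinoa $0.1750, kale $0.3833, sweet potato $0.4500.
Take 3 servings of sunflower seeds: +15.0 g protein for $1.35 (total $1.35, still need 6.0 g).
Take 0.6667 servings of tofu: +6.0 g protein for $0.67 (total $2.02, still need 0.0 g).
Greedy by cheapest-per-g is optimal for a single linear constraint, so the minimum cost is $2.02.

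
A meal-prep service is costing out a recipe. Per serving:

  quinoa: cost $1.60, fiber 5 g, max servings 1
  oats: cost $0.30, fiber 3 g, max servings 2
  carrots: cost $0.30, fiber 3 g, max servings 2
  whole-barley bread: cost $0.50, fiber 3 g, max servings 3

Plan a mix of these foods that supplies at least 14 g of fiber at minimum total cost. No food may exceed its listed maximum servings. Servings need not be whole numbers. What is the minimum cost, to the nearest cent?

$1.53

Cost per g of fiber: oats $0.1000, carrots $0.1000, whole-barley bread $0.1667, quinoa $0.3200.
Take 2 servings of oats: +6.0 g fiber for $0.60 (total $0.60, still need 8.0 g).
Take 2 servings of carrots: +6.0 g fiber for $0.60 (total $1.20, still need 2.0 g).
Take 0.6667 servings of whole-barley bread: +2.0 g fiber for $0.33 (total $1.53, still need 0.0 g).
Greedy by cheapest-per-g is optimal for a single linear constraint, so the minimum cost is $1.53.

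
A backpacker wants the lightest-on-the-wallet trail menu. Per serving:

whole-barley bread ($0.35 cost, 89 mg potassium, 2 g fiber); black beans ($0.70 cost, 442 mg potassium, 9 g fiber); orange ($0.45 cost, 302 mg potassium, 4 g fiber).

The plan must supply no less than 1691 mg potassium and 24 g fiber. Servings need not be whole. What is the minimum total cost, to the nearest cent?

For a min-cost LP with two ≥-constraints, a basic feasible solution has at most two positive variables.
whole-barley bread only: max(1691/89, 24/2) = 19 servings → $6.65.
black beans only: max(1691/442, 24/9) = 3.826 servings → $2.68.
orange only: max(1691/302, 24/4) = 6 servings → $2.70.
whole-barley bread + black beans: intersection lies outside the first quadrant.
whole-barley bread + orange with both tight: 1.952 servings and 5.024 servings → $2.94.
black beans + orange with both tight: 0.5095 servings and 4.854 servings → $2.54.
Cheapest feasible corner: $2.54.

$2.54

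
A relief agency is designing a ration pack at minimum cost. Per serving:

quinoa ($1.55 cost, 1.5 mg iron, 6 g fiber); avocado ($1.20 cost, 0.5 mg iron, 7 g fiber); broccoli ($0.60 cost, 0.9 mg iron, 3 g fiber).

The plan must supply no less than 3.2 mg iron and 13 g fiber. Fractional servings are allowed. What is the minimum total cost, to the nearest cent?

$2.51

A basic optimal solution has at most two foods positive. Try each food alone and each pair with both targets met exactly.
quinoa only: max(3.2/1.5, 13/6) = 2.167 servings → $3.36.
avocado only: max(3.2/0.5, 13/7) = 6.4 servings → $7.68.
broccoli only: max(3.2/0.9, 13/3) = 4.333 servings → $2.60.
quinoa + avocado with both tight: 2.12 servings and 0.04 servings → $3.33.
quinoa + broccoli with both targets exact would need a negative amount; discard.
avocado + broccoli with both tight: 0.4375 servings and 3.312 servings → $2.51.
Cheapest feasible corner: $2.51.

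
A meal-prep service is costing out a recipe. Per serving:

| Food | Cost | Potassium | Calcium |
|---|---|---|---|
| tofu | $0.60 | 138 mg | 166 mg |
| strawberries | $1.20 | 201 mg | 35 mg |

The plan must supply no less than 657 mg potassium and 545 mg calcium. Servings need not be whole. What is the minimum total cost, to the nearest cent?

With two linear requirements the optimum uses one or two foods; enumerate the corners.
tofu only: max(657/138, 545/166) = 4.761 servings → $2.86.
strawberries only: max(657/201, 545/35) = 15.57 servings → $18.69.
tofu + strawberries with both tight: 3.033 servings and 1.186 servings → $3.24.
So the least-cost plan costs $2.86.

$2.86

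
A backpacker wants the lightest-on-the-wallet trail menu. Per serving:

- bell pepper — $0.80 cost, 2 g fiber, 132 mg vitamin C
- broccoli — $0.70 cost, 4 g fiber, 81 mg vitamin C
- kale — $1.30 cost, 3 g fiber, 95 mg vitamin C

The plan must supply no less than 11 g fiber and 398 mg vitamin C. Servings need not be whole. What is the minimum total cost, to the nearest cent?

$2.79

This is a tiny linear program; its minimum lies at a vertex of the feasible set. List the vertices and price them.
bell pepper only: max(11/2, 398/132) = 5.5 servings → $4.40.
broccoli only: max(11/4, 398/81) = 4.914 servings → $3.44.
kale only: max(11/3, 398/95) = 4.189 servings → $5.45.
bell pepper + broccoli with both tight: 1.915 servings and 1.792 servings → $2.79.
bell pepper + kale with both tight: 0.7233 servings and 3.184 servings → $4.72.
broccoli + kale with both targets exact would need a negative amount; discard.
The minimum over all feasible corners is $2.79.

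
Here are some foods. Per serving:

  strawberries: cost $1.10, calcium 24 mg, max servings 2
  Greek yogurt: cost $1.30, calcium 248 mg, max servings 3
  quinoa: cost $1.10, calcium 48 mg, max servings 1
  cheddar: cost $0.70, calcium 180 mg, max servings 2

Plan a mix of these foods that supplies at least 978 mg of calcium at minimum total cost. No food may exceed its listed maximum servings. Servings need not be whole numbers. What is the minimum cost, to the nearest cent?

$4.64

Cost per mg of calcium: cheddar $0.0039, Greek yogurt $0.0052, quinoa $0.0229, strawberries $0.0458.
Take 2 servings of cheddar: +360.0 mg calcium for $1.40 (total $1.40, still need 618.0 mg).
Take 2.492 servings of Greek yogurt: +618.0 mg calcium for $3.24 (total $4.64, still need 0.0 mg).
Greedy by cheapest-per-mg is optimal for a single linear constraint, so the minimum cost is $4.64.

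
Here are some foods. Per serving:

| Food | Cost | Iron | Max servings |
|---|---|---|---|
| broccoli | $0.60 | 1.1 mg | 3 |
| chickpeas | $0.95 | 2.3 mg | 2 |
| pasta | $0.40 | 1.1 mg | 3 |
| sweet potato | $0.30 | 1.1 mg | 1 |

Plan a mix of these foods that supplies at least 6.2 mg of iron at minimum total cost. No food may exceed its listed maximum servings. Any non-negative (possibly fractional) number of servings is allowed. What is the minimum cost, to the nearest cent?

Cost per mg of iron: sweet potato $0.2727, pasta $0.3636, chickpeas $0.4130, broccoli $0.5455.
Take 1 serving of sweet potato: +1.1 mg iron for $0.30 (total $0.30, still need 5.1 mg).
Take 3 servings of pasta: +3.3 mg iron for $1.20 (total $1.50, still need 1.8 mg).
Take 0.7826 servings of chickpeas: +1.8 mg iron for $0.74 (total $2.24, still need 0.0 mg).
Greedy by cheapest-per-mg is optimal for a single linear constraint, so the minimum cost is $2.24.

$2.24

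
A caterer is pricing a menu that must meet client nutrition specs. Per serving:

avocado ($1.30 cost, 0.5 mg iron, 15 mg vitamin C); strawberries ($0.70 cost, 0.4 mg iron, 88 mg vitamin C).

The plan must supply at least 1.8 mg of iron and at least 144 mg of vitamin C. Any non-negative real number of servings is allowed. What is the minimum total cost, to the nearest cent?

With two linear requirements the optimum uses one or two foods; enumerate the corners.
avocado only: max(1.8/0.5, 144/15) = 9.6 servings → $12.48.
strawberries only: max(1.8/0.4, 144/88) = 4.5 servings → $3.15.
avocado + strawberries with both tight: 2.653 servings and 1.184 servings → $4.28.
Cheapest feasible corner: $3.15.

$3.15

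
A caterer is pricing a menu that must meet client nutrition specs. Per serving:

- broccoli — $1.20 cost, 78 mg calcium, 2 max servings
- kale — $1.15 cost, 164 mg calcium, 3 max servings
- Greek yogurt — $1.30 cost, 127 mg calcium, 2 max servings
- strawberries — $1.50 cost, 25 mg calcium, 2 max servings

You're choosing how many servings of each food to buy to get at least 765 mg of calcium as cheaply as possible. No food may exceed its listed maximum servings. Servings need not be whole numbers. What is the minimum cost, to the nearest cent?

$6.34

Cost per mg of calcium: kale $0.0070, Greek yogurt $0.0102, broccoli $0.0154, strawberries $0.0600.
Take 3 servings of kale: +492.0 mg calcium for $3.45 (total $3.45, still need 273.0 mg).
Take 2 servings of Greek yogurt: +254.0 mg calcium for $2.60 (total $6.05, still need 19.0 mg).
Take 0.2436 servings of broccoli: +19.0 mg calcium for $0.29 (total $6.34, still need 0.0 mg).
Greedy by cheapest-per-mg is optimal for a single linear constraint, so the minimum cost is $6.34.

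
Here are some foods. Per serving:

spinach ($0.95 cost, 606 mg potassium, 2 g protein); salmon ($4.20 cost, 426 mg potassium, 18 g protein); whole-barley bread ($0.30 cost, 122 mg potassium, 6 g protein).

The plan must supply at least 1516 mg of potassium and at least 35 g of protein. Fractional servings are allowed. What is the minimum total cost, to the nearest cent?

With two linear requirements the optimum uses one or two foods; enumerate the corners.
spinach only: max(1516/606, 35/2) = 17.5 servings → $16.62.
salmon only: max(1516/426, 35/18) = 3.559 servings → $14.95.
whole-barley bread only: max(1516/122, 35/6) = 12.43 servings → $3.73.
spinach + salmon with both tight: 1.231 servings and 1.808 servings → $8.76.
spinach + whole-barley bread with both tight: 1.423 servings and 5.359 servings → $2.96.
salmon + whole-barley bread with both targets exact would need a negative amount; discard.
So the least-cost plan costs $2.96.

$2.96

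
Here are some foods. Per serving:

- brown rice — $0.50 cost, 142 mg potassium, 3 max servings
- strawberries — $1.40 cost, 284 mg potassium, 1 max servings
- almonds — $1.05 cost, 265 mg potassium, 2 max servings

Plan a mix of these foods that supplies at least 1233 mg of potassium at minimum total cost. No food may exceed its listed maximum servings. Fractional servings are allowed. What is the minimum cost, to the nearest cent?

Cost per mg of potassium: brown rice $0.0035, almonds $0.0040, strawberries $0.0049.
Take 3 servings of brown rice: +426.0 mg potassium for $1.50 (total $1.50, still need 807.0 mg).
Take 2 servings of almonds: +530.0 mg potassium for $2.10 (total $3.60, still need 277.0 mg).
Take 0.9754 servings of strawberries: +277.0 mg potassium for $1.37 (total $4.97, still need 0.0 mg).
Greedy by cheapest-per-mg is optimal for a single linear constraint, so the minimum cost is $4.97.

$4.97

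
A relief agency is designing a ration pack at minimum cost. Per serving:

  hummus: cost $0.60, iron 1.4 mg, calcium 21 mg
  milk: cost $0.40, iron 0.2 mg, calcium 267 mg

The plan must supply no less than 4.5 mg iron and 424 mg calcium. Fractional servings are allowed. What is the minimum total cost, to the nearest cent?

hummus only: max(4.5/1.4, 424/21) = 20.19 servings → $12.11.
milk only: max(4.5/0.2, 424/267) = 22.5 servings → $9.00.
hummus + milk with both tight: 3.021 servings and 1.35 servings → $2.35.
So the least-cost plan costs $2.35.

$2.35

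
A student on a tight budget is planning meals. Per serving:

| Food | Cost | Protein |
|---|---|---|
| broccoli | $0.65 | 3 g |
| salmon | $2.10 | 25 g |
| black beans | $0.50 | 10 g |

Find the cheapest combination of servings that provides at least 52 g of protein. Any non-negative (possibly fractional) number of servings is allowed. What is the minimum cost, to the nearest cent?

$2.60

Cost per g of protein: black beans $0.0500, salmon $0.0840, broccoli $0.2167.
With no serving limits, use only black beans: 52 g / 10 g = 5.2 servings × $0.50 = $2.60.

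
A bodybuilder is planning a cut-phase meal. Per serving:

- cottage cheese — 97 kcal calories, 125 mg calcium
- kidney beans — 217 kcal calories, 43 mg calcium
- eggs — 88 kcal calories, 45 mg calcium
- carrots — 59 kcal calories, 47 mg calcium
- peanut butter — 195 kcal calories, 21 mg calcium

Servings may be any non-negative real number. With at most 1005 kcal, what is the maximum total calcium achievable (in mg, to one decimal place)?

Calcium per kcal: cottage cheese 1.289, carrots 0.7966, eggs 0.5114, kidney beans 0.1982, peanut butter 0.1077.
With no serving limits, spend the whole calories allowance on cottage cheese: 1005 kcal / 97 kcal × 125 mg = 1295.1 mg.

1295.1 mg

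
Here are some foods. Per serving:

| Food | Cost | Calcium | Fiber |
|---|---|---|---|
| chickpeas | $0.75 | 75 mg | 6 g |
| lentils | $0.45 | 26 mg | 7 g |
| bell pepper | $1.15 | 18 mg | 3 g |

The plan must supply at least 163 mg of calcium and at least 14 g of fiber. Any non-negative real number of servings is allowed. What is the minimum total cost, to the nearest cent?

$1.67

The cheapest plan sits at a corner of the feasible region — with two constraints it uses at most two foods.
chickpeas only: max(163/75, 14/6) = 2.333 servings → $1.75.
lentils only: max(163/26, 14/7) = 6.269 servings → $2.82.
bell pepper only: max(163/18, 14/3) = 9.056 servings → $10.41.
chickpeas + lentils with both tight: 2.106 servings and 0.1951 servings → $1.67.
chickpeas + bell pepper with both tight: 2.026 servings and 0.6154 servings → $2.23.
lentils + bell pepper: the both-tight solution has a negative serving — not a feasible corner.
Cheapest feasible corner: $1.67.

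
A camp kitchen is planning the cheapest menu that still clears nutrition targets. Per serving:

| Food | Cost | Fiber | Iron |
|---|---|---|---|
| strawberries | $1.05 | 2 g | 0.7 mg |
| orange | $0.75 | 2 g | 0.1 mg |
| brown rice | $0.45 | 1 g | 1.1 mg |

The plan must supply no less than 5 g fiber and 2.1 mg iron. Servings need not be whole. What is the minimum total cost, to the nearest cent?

$2.01

At the optimum either one food covers both requirements or two foods hit both targets exactly; no other combination can be cheaper.
strawberries only: max(5/2, 2.1/0.7) = 3 servings → $3.15.
orange only: max(5/2, 2.1/0.1) = 21 servings → $15.75.
brown rice only: max(5/1, 2.1/1.1) = 5 servings → $2.25.
strawberries + orange: the both-tight solution has a negative serving — not a feasible corner.
strawberries + brown rice with both tight: 2.267 servings and 0.4667 servings → $2.59.
orange + brown rice with both tight: 1.619 servings and 1.762 servings → $2.01.
The minimum over all feasible corners is $2.01.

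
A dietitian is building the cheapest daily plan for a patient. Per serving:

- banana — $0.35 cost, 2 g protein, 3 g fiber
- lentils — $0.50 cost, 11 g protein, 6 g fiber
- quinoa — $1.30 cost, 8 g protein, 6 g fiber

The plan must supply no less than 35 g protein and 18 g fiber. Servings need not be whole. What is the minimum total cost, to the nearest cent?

$1.59

A basic optimal solution has at most two foods positive. Try each food alone and each pair with both targets met exactly.
banana only: max(35/2, 18/3) = 17.5 servings → $6.12.
lentils only: max(35/11, 18/6) = 3.182 servings → $1.59.
quinoa only: max(35/8, 18/6) = 4.375 servings → $5.69.
banana + lentils: intersection lies outside the first quadrant.
banana + quinoa: the both-tight solution has a negative serving — not a feasible corner.
lentils + quinoa with both targets exact would need a negative amount; discard.
Cheapest feasible corner: $1.59.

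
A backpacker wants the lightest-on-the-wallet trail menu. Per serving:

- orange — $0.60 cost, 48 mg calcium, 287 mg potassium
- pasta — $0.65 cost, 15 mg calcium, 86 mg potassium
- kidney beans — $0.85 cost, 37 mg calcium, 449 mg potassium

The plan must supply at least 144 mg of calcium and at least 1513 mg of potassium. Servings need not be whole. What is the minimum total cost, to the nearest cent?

$2.91

A basic optimal solution has at most two foods positive. Try each food alone and each pair with both targets met exactly.
orange only: max(144/48, 1513/287) = 5.272 servings → $3.16.
pasta only: max(144/15, 1513/86) = 17.59 servings → $11.44.
kidney beans only: max(144/37, 1513/449) = 3.892 servings → $3.31.
orange + pasta with both targets exact would need a negative amount; discard.
orange + kidney beans with both tight: 0.7935 servings and 2.863 servings → $2.91.
pasta + kidney beans with both tight: 2.442 servings and 2.902 servings → $4.05.
So the least-cost plan costs $2.91.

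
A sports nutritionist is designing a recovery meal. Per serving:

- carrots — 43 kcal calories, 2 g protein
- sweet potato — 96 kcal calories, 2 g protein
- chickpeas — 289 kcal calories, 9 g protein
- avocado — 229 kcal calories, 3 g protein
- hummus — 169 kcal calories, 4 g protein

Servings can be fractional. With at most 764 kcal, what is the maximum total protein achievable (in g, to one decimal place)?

Protein per kcal: carrots 0.04651, chickpeas 0.03114, hummus 0.02367, sweet potato 0.02083, avocado 0.0131.
With no serving limits, spend the whole calories allowance on carrots: 764 kcal / 43 kcal × 2 g = 35.5 g.

35.5 g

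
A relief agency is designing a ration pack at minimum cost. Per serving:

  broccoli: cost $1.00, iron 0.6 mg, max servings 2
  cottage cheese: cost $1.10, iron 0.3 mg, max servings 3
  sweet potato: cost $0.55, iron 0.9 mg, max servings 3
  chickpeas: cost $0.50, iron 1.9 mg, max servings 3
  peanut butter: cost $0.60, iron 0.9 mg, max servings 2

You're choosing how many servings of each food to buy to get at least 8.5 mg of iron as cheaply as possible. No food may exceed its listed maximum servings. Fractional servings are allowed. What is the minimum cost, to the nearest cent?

$3.22

Cost per mg of iron: chickpeas $0.2632, sweet potato $0.6111, peanut butter $0.6667, broccoli $1.6667, cottage cheese $3.6667.
Take 3 servings of chickpeas: +5.7 mg iron for $1.50 (total $1.50, still need 2.8 mg).
Take 3 servings of sweet potato: +2.7 mg iron for $1.65 (total $3.15, still need 0.1 mg).
Take 0.1111 servings of peanut butter: +0.1 mg iron for $0.07 (total $3.22, still need 0.0 mg).
Greedy by cheapest-per-mg is optimal for a single linear constraint, so the minimum cost is $3.22.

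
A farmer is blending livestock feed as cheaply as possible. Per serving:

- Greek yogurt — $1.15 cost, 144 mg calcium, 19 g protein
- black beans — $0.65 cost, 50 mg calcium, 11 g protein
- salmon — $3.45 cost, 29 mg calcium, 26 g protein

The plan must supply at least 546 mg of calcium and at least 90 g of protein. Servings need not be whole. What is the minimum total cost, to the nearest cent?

For a min-cost LP with two ≥-constraints, a basic feasible solution has at most two positive variables.
Greek yogurt only: max(546/144, 90/19) = 4.737 servings → $5.45.
black beans only: max(546/50, 90/11) = 10.92 servings → $7.10.
salmon only: max(546/29, 90/26) = 18.83 servings → $64.96.
Greek yogurt + black beans with both tight: 2.375 servings and 4.079 servings → $5.38.
Greek yogurt + salmon with both tight: 3.629 servings and 0.8099 servings → $6.97.
black beans + salmon with both targets exact would need a negative amount; discard.
The minimum over all feasible corners is $5.38.

$5.38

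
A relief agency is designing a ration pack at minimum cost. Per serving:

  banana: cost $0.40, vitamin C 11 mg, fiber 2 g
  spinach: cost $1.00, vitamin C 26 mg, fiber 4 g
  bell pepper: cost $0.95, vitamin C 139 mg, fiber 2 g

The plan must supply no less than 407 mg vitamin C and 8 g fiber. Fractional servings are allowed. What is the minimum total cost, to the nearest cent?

$3.16

banana only: max(407/11, 8/2) = 37 servings → $14.80.
spinach only: max(407/26, 8/4) = 15.65 servings → $15.65.
bell pepper only: max(407/139, 8/2) = 4 servings → $3.80.
banana + spinach with both targets exact would need a negative amount; discard.
banana + bell pepper with both tight: 1.164 servings and 2.836 servings → $3.16.
spinach + bell pepper with both tight: 0.5913 servings and 2.817 servings → $3.27.
The minimum over all feasible corners is $3.16.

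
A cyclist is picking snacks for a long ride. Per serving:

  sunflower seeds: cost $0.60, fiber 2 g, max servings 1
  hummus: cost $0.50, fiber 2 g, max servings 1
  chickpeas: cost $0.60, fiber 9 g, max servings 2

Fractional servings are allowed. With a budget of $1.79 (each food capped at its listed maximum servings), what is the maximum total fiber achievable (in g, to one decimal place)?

20.3 g

Fiber per dollar: chickpeas 15, hummus 4, sunflower seeds 3.333.
Take 2 servings of chickpeas: spends $1.20, +18.0 g fiber (running total 18.0 g).
Take 1 serving of hummus: spends $0.50, +2.0 g fiber (running total 20.0 g).
Take 0.15 servings of sunflower seeds: spends $0.09, +0.3 g fiber (running total 20.3 g).
Filling greedily by fiber-per-dollar is optimal for one linear limit, giving 20.3 g.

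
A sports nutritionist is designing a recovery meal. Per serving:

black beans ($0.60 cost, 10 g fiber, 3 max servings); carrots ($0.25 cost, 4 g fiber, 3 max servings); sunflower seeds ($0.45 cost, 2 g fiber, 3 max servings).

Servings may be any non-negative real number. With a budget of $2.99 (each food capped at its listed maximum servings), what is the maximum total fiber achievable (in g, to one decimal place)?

Fiber per dollar: black beans 16.67, carrots 16, sunflower seeds 4.444.
Take 3 servings of black beans: spends $1.80, +30.0 g fiber (running total 30.0 g).
Take 3 servings of carrots: spends $0.75, +12.0 g fiber (running total 42.0 g).
Take 0.9778 servings of sunflower seeds: spends $0.44, +2.0 g fiber (running total 44.0 g).
Filling greedily by fiber-per-dollar is optimal for one linear limit, giving 44.0 g.

44.0 g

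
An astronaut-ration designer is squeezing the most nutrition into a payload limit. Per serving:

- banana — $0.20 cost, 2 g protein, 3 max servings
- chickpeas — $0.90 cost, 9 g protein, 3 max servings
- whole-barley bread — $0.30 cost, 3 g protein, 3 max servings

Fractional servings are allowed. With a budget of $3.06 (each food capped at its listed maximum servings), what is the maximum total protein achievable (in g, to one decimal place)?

30.6 g

Protein per dollar: banana 10, chickpeas 10, whole-barley bread 10.
Take 3 servings of banana: spends $0.60, +6.0 g protein (running total 6.0 g).
Take 2.733 servings of chickpeas: spends $2.46, +24.6 g protein (running total 30.6 g).
Filling greedily by protein-per-dollar is optimal for one linear limit, giving 30.6 g.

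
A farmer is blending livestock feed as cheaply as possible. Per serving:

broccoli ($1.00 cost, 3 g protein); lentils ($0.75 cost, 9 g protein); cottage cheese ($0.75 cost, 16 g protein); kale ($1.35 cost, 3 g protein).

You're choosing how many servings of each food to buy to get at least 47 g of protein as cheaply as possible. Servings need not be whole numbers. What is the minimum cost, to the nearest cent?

$2.20

Cost per g of protein: cottage cheese $0.0469, lentils $0.0833, broccoli $0.3333, kale $0.4500.
With no serving limits, use only cottage cheese: 47 g / 16 g = 2.938 servings × $0.75 = $2.20.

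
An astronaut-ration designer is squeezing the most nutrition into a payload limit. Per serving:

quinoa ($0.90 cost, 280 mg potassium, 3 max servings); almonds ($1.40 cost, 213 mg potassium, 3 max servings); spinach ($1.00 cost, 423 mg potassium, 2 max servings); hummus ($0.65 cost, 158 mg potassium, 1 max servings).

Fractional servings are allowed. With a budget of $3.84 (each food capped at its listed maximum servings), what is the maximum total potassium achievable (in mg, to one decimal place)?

1418.4 mg

Potassium per dollar: spinach 423, quinoa 311.1, hummus 243.1, almonds 152.1.
Take 2 servings of spinach: spends $2.00, +846.0 mg potassium (running total 846.0 mg).
Take 2.044 servings of quinoa: spends $1.84, +572.4 mg potassium (running total 1418.4 mg).
Filling greedily by potassium-per-dollar is optimal for one linear limit, giving 1418.4 mg.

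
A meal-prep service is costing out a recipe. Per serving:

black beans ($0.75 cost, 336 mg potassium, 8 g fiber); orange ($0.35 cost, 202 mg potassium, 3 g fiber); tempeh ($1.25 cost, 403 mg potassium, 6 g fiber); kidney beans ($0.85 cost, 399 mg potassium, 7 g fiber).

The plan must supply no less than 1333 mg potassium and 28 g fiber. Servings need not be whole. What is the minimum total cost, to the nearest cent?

$2.77

A basic optimal solution has at most two foods positive. Try each food alone and each pair with both targets met exactly.
black beans only: max(1333/336, 28/8) = 3.967 servings → $2.98.
orange only: max(1333/202, 28/3) = 9.333 servings → $3.27.
tempeh only: max(1333/403, 28/6) = 4.667 servings → $5.83.
kidney beans only: max(1333/399, 28/7) = 4 servings → $3.40.
black beans + orange with both tight: 2.725 servings and 2.066 servings → $2.77.
black beans + tempeh with both tight: 2.72 servings and 1.04 servings → $3.34.
black beans + kidney beans with both tight: 2.192 servings and 1.495 servings → $2.91.
orange + tempeh: intersection lies outside the first quadrant.
orange + kidney beans: the both-tight solution has a negative serving — not a feasible corner.
tempeh + kidney beans: the both-tight solution has a negative serving — not a feasible corner.
So the least-cost plan costs $2.77.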